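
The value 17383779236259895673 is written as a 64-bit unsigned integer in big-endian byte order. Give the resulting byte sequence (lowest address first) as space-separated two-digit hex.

F1 3F 97 1C B7 15 19 79

17383779236259895673 in hexadecimal, padded to 64 bits, is 0xF13F971CB7151979.
Split into bytes (most-significant first): F1 3F 97 1C B7 15 19 79.
In big-endian order the high byte comes first in memory.
So the memory order matches the most-significant-first order: F1 3F 97 1C B7 15 19 79.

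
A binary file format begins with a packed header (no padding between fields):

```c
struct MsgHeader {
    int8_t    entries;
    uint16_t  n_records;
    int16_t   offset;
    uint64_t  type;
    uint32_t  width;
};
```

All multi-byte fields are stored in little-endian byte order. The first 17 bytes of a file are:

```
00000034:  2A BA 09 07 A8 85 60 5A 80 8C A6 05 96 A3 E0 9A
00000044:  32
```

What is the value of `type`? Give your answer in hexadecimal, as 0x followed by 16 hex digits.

0x9605A68C805A6085

`type` follows `entries` (1 B), `n_records` (2 B), `offset` (2 B), so it starts at offset 1 + 2 + 2 = 5 and occupies 8 bytes.
Bytes at offsets 5..12: 85 60 5A 80 8C A6 05 96.
In little-endian order the low byte comes first in memory.
Reassemble most-significant byte first: 96 05 A6 8C 80 5A 60 85 → 0x9605A68C805A6085.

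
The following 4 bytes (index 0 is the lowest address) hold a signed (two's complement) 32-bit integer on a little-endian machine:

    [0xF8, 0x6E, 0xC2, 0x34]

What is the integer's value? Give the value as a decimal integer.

Little-endian stores the least-significant byte at the lowest address.
Reassemble most-significant byte first: 34 C2 6E F8 → 0x34C26EF8.
0x34C26EF8 = 885157624.

885157624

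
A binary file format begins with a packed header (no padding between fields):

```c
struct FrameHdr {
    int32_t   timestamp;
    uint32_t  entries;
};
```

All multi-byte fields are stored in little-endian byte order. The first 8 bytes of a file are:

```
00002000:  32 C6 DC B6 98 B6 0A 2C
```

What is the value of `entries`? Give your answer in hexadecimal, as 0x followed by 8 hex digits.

`entries` follows `timestamp` (4 bytes), so it starts at byte offset 4 and occupies 4 bytes.
Bytes at offsets 4..7: 98 B6 0A 2C.
Little-endian: lowest address holds the least-significant byte.
Reassemble most-significant byte first: 2C 0A B6 98 → 0x2C0AB698.

0x2C0AB698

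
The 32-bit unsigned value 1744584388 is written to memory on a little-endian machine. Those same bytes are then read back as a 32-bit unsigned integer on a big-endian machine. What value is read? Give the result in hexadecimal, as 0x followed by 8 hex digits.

1744584388 in 32-bit hexadecimal is 0x67FC3EC4.
Stored little-endian, the bytes at ascending addresses are C4 3E FC 67.
Read back as big-endian, the last byte is least significant, giving 0xC43EFC67.

0xC43EFC67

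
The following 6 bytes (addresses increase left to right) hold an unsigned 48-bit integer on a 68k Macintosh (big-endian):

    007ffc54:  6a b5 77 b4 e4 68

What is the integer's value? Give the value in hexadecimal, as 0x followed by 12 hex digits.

Big-endian stores the most-significant byte at the lowest address.
The bytes are already most-significant first: 0x6AB577B4E468.

0x6AB577B4E468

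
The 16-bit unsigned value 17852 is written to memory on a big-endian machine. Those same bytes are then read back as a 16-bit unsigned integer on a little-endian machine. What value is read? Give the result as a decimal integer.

48197

17852 in 16-bit hexadecimal is 0x45BC.
Stored big-endian, the bytes at ascending addresses are 45 BC.
Read back as little-endian, the first byte is least significant, giving 0xBC45.
0xBC45 = 48197.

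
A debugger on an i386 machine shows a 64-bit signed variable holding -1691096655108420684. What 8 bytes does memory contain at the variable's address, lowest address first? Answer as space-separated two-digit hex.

Two's complement of -1691096655108420684 in 64 bits: 1691096655108420684 = 0x1777FB72B096B44C; invert → 0xE888048D4F694BB3; add 1 → 0xE888048D4F694BB4.
Split into bytes (most-significant first): E8 88 04 8D 4F 69 4B B4.
Little-endian stores the least-significant byte at the lowest address.
So at ascending addresses the bytes are B4 4B 69 4F 8D 04 88 E8.

B4 4B 69 4F 8D 04 88 E8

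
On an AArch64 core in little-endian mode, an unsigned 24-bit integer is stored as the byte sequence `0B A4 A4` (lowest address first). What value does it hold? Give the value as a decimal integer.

Little-endian stores the least-significant byte at the lowest address.
Reassemble most-significant byte first: A4 A4 0B → 0xA4A40B.
0xA4A40B = 10789899.

10789899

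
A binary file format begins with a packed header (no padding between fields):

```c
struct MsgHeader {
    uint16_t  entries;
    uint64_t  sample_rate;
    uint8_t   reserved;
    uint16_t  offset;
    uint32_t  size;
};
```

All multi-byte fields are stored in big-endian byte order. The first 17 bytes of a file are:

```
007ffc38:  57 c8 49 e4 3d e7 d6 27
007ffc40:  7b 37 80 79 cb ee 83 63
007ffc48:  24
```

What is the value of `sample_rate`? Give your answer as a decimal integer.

5324448725398420279

`sample_rate` follows `entries` (2 bytes), so it starts at byte offset 2 and occupies 8 bytes.
Bytes at offsets 2..9: 49 E4 3D E7 D6 27 7B 37.
In big-endian order the high byte comes first in memory.
The bytes are already most-significant first: 0x49E43DE7D6277B37.
0x49E43DE7D6277B37 = 5324448725398420279.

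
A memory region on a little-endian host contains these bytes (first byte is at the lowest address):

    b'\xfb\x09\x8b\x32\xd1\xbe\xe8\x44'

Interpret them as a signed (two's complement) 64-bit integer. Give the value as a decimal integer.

Little-endian: lowest address holds the least-significant byte.
Reassemble most-significant byte first: 44 E8 BE D1 32 8B 09 FB → 0x44E8BED1328B09FB.
0x44E8BED1328B09FB = 4965428394881387003.

4965428394881387003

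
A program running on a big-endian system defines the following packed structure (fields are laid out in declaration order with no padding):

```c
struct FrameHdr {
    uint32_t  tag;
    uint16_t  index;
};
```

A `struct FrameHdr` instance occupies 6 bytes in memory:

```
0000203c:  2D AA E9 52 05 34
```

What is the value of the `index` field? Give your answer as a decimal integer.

`index` follows `tag` (4 bytes), so it starts at byte offset 4 and occupies 2 bytes.
Bytes at offsets 4..5: 05 34.
In big-endian order the high byte comes first in memory.
The bytes are already most-significant first: 0x0534.
0x0534 = 1332.

1332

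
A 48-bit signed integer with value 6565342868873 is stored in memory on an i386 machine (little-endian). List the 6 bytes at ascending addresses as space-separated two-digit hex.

6565342868873 in hexadecimal, padded to 48 bits, is 0x05F89CEDF589.
Split into bytes (most-significant first): 05 F8 9C ED F5 89.
In little-endian order the low byte comes first in memory.
So at ascending addresses the bytes are 89 F5 ED 9C F8 05.

89 F5 ED 9C F8 05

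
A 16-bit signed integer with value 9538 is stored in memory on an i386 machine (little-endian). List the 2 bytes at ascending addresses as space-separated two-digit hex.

42 25

9538 in hexadecimal, padded to 16 bits, is 0x2542.
Split into bytes (most-significant first): 25 42.
Little-endian stores the least-significant byte at the lowest address.
So at ascending addresses the bytes are 42 25.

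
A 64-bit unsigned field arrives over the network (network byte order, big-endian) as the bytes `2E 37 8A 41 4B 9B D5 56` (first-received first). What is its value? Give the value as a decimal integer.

3330282462509782358

Big-endian: lowest address holds the most-significant byte.
The bytes are already most-significant first: 0x2E378A414B9BD556.
0x2E378A414B9BD556 = 3330282462509782358.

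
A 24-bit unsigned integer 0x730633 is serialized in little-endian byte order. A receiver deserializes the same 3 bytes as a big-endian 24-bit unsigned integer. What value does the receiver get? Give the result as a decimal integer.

Stored little-endian, the bytes at ascending addresses are 33 06 73.
Read back as big-endian, the last byte is least significant, giving 0x330673.
0x330673 = 3343987.

3343987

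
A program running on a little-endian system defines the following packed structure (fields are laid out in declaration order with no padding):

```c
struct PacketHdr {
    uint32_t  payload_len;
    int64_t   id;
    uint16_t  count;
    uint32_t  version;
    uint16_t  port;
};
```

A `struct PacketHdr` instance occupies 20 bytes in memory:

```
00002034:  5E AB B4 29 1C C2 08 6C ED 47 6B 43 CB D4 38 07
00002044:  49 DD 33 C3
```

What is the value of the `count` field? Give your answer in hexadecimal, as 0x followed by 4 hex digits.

0xD4CB

`count` follows `payload_len` (4 B), `id` (8 B), so it starts at offset 4 + 8 = 12 and occupies 2 bytes.
Bytes at offsets 12..13: CB D4.
In little-endian order the low byte comes first in memory.
Reassemble most-significant byte first: D4 CB → 0xD4CB.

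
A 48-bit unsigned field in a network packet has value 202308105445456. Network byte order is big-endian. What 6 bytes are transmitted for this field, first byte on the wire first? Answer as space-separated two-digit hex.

B7 FF 86 C2 A0 50

202308105445456 in hexadecimal, padded to 48 bits, is 0xB7FF86C2A050.
Split into bytes (most-significant first): B7 FF 86 C2 A0 50.
Big-endian: lowest address holds the most-significant byte.
So the memory order matches the most-significant-first order: B7 FF 86 C2 A0 50.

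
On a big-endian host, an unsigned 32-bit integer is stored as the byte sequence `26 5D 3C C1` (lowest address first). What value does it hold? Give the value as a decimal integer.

In big-endian order the high byte comes first in memory.
The bytes are already most-significant first: 0x265D3CC1.
0x265D3CC1 = 643644609.

643644609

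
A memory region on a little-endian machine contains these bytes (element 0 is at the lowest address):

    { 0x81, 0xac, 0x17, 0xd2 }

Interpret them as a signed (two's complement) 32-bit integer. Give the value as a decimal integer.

-770200447

Little-endian: lowest address holds the least-significant byte.
Reassemble most-significant byte first: D2 17 AC 81 → 0xD217AC81.
Top bit is set, so as a signed 32-bit value this is 0xD217AC81 − 2^32 = -770200447.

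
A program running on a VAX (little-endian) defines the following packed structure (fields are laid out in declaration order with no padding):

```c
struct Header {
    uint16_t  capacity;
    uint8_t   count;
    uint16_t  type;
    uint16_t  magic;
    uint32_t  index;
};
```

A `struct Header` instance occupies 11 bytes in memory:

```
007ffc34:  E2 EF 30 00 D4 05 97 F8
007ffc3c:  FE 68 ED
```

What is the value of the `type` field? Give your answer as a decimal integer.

54272

`type` follows `capacity` (2 B), `count` (1 B), so it starts at offset 2 + 1 = 3 and occupies 2 bytes.
Bytes at offsets 3..4: 00 D4.
Little-endian: lowest address holds the least-significant byte.
Reassemble most-significant byte first: D4 00 → 0xD400.
0xD400 = 54272.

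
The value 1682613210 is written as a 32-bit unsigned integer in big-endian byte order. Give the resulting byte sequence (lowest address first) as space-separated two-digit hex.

1682613210 in hexadecimal, padded to 32 bits, is 0x644AA3DA.
Split into bytes (most-significant first): 64 4A A3 DA.
Big-endian: lowest address holds the most-significant byte.
So the memory order matches the most-significant-first order: 64 4A A3 DA.

64 4A A3 DA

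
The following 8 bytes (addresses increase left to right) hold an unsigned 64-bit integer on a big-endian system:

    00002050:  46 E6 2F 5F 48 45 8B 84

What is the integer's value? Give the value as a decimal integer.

In big-endian order the high byte comes first in memory.
The bytes are already most-significant first: 0x46E62F5F48458B84.
0x46E62F5F48458B84 = 5108822913579322244.

5108822913579322244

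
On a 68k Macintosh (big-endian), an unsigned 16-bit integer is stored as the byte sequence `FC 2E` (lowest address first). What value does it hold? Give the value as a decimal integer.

64558

In big-endian order the high byte comes first in memory.
The bytes are already most-significant first: 0xFC2E.
0xFC2E = 64558.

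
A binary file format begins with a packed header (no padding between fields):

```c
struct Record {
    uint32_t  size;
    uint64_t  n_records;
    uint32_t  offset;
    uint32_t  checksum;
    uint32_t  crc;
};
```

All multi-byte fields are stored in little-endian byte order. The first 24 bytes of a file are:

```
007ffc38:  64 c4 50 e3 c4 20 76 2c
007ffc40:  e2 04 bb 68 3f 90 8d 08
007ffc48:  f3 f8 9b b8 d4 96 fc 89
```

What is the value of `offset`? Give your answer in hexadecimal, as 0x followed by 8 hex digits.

0x088D903F

`offset` follows `size` (4 B), `n_records` (8 B), so it starts at offset 4 + 8 = 12 and occupies 4 bytes.
Bytes at offsets 12..15: 3F 90 8D 08.
In little-endian order the low byte comes first in memory.
Reassemble most-significant byte first: 08 8D 90 3F → 0x088D903F.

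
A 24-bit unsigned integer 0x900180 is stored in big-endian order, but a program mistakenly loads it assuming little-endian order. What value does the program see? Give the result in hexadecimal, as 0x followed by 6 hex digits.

Stored big-endian, the bytes at ascending addresses are 90 01 80.
Read back as little-endian, the first byte is least significant, giving 0x800190.

0x800190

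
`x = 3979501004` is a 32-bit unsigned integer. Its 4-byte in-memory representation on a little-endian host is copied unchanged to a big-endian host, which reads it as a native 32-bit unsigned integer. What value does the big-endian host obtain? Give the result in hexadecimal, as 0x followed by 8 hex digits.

3979501004 in 32-bit hexadecimal is 0xED325DCC.
Stored little-endian, the bytes at ascending addresses are CC 5D 32 ED.
Read back as big-endian, the last byte is least significant, giving 0xCC5D32ED.

0xCC5D32ED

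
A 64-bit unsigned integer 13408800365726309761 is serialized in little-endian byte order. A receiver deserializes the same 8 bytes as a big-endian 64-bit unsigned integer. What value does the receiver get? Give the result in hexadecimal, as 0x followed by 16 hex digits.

13408800365726309761 in 64-bit hexadecimal is 0xBA15A0E3C73E9D81.
Stored little-endian, the bytes at ascending addresses are 81 9D 3E C7 E3 A0 15 BA.
Read back as big-endian, the last byte is least significant, giving 0x819D3EC7E3A015BA.

0x819D3EC7E3A015BA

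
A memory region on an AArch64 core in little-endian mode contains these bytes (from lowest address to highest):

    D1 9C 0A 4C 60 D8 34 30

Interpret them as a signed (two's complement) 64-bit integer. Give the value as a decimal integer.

3473639120713718993

In little-endian order the low byte comes first in memory.
Reassemble most-significant byte first: 30 34 D8 60 4C 0A 9C D1 → 0x3034D8604C0A9CD1.
0x3034D8604C0A9CD1 = 3473639120713718993.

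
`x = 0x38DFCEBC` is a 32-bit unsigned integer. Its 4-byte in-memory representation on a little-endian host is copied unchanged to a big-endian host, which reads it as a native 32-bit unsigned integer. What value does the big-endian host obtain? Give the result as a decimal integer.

Stored little-endian, the bytes at ascending addresses are BC CE DF 38.
Read back as big-endian, the last byte is least significant, giving 0xBCCEDF38.
0xBCCEDF38 = 3167674168.

3167674168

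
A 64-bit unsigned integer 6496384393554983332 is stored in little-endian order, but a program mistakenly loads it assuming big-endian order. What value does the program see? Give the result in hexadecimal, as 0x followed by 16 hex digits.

6496384393554983332 in 64-bit hexadecimal is 0x5A27CB2FC63C79A4.
Stored little-endian, the bytes at ascending addresses are A4 79 3C C6 2F CB 27 5A.
Read back as big-endian, the last byte is least significant, giving 0xA4793CC62FCB275A.

0xA4793CC62FCB275A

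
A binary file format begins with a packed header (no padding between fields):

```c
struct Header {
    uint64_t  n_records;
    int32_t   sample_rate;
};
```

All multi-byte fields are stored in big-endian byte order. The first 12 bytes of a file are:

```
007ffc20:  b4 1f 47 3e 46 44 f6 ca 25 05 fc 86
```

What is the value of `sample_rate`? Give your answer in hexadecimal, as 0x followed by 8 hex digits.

0x2505FC86

`sample_rate` follows `n_records` (8 bytes), so it starts at byte offset 8 and occupies 4 bytes.
Bytes at offsets 8..11: 25 05 FC 86.
Big-endian: lowest address holds the most-significant byte.
The bytes are already most-significant first: 0x2505FC86.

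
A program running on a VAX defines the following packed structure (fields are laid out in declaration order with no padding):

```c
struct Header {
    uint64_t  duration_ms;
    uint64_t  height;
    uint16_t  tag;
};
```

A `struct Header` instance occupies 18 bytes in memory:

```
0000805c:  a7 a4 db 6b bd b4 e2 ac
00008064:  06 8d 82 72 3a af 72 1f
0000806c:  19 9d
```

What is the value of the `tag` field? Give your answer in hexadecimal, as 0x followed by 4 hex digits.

0x9D19

`tag` follows `duration_ms` (8 B), `height` (8 B), so it starts at offset 8 + 8 = 16 and occupies 2 bytes.
Bytes at offsets 16..17: 19 9D.
In little-endian order the low byte comes first in memory.
Reassemble most-significant byte first: 9D 19 → 0x9D19.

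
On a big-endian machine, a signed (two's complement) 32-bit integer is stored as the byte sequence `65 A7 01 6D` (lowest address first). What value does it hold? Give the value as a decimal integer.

Big-endian stores the most-significant byte at the lowest address.
The bytes are already most-significant first: 0x65A7016D.
0x65A7016D = 1705443693.

1705443693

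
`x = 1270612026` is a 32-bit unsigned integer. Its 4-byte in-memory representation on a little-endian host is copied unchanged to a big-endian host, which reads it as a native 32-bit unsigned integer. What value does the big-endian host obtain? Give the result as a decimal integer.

1270612026 in 32-bit hexadecimal is 0x4BBC003A.
Stored little-endian, the bytes at ascending addresses are 3A 00 BC 4B.
Read back as big-endian, the last byte is least significant, giving 0x3A00BC4B.
0x3A00BC4B = 973126731.

973126731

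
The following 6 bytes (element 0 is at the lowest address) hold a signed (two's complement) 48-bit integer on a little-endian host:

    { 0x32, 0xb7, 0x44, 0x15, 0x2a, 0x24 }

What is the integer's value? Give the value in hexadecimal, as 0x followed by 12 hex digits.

Little-endian stores the least-significant byte at the lowest address.
Reassemble most-significant byte first: 24 2A 15 44 B7 32 → 0x242A1544B732.

0x242A1544B732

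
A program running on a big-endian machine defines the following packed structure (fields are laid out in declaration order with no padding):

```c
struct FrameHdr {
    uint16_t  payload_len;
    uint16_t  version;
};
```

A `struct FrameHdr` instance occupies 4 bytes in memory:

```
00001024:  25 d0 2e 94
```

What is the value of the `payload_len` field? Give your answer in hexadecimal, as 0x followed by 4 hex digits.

0x25D0

`payload_len` is the first field, at byte offset 0, occupying 2 bytes.
Bytes at offsets 0..1: 25 D0.
Big-endian: lowest address holds the most-significant byte.
The bytes are already most-significant first: 0x25D0.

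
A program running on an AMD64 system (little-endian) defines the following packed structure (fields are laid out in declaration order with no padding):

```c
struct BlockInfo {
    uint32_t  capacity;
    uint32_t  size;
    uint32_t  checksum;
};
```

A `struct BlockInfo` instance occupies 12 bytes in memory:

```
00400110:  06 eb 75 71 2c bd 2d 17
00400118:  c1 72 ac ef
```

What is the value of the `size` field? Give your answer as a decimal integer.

388873516

`size` follows `capacity` (4 bytes), so it starts at byte offset 4 and occupies 4 bytes.
Bytes at offsets 4..7: 2C BD 2D 17.
Little-endian: lowest address holds the least-significant byte.
Reassemble most-significant byte first: 17 2D BD 2C → 0x172DBD2C.
0x172DBD2C = 388873516.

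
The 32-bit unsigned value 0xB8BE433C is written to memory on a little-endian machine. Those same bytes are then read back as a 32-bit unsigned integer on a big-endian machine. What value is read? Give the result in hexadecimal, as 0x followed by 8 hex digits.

0x3C43BEB8

Stored little-endian, the bytes at ascending addresses are 3C 43 BE B8.
Read back as big-endian, the last byte is least significant, giving 0x3C43BEB8.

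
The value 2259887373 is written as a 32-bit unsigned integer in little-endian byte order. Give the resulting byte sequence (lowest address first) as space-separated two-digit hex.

2259887373 in hexadecimal, padded to 32 bits, is 0x86B3250D.
Split into bytes (most-significant first): 86 B3 25 0D.
Little-endian: lowest address holds the least-significant byte.
So at ascending addresses the bytes are 0D 25 B3 86.

0D 25 B3 86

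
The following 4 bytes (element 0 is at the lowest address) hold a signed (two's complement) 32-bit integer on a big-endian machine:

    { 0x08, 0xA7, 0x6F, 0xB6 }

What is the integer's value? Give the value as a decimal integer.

In big-endian order the high byte comes first in memory.
The bytes are already most-significant first: 0x08A76FB6.
0x08A76FB6 = 145190838.

145190838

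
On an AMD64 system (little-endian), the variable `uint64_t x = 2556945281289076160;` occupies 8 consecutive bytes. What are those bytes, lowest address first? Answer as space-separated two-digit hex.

C0 BD 58 A1 2F 18 7C 23

2556945281289076160 in hexadecimal, padded to 64 bits, is 0x237C182FA158BDC0.
Split into bytes (most-significant first): 23 7C 18 2F A1 58 BD C0.
Little-endian stores the least-significant byte at the lowest address.
So at ascending addresses the bytes are C0 BD 58 A1 2F 18 7C 23.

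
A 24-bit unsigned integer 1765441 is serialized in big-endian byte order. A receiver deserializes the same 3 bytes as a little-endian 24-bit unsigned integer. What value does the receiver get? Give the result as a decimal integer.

4321306

1765441 in 24-bit hexadecimal is 0x1AF041.
Stored big-endian, the bytes at ascending addresses are 1A F0 41.
Read back as little-endian, the first byte is least significant, giving 0x41F01A.
0x41F01A = 4321306.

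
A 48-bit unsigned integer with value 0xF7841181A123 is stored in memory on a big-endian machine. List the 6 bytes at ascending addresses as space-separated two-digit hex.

Split into bytes (most-significant first): F7 84 11 81 A1 23.
Big-endian: lowest address holds the most-significant byte.
So the memory order matches the most-significant-first order: F7 84 11 81 A1 23.

F7 84 11 81 A1 23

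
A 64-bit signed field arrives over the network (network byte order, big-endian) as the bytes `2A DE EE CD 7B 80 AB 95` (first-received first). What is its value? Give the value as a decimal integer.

In big-endian order the high byte comes first in memory.
The bytes are already most-significant first: 0x2ADEEECD7B80AB95.
0x2ADEEECD7B80AB95 = 3089168960730475413.

3089168960730475413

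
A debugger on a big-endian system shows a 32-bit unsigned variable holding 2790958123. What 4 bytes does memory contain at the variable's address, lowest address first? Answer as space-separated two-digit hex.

A6 5A A4 2B

2790958123 in hexadecimal, padded to 32 bits, is 0xA65AA42B.
Split into bytes (most-significant first): A6 5A A4 2B.
In big-endian order the high byte comes first in memory.
So the memory order matches the most-significant-first order: A6 5A A4 2B.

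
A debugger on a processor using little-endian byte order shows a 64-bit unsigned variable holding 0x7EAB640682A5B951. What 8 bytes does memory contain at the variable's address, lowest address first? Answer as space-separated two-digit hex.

Split into bytes (most-significant first): 7E AB 64 06 82 A5 B9 51.
Little-endian stores the least-significant byte at the lowest address.
So at ascending addresses the bytes are 51 B9 A5 82 06 64 AB 7E.

51 B9 A5 82 06 64 AB 7E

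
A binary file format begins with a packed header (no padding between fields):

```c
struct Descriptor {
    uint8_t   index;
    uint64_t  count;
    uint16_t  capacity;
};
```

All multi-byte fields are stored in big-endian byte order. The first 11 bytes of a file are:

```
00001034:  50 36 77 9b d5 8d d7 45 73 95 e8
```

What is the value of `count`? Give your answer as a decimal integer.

`count` follows `index` (1 byte), so it starts at byte offset 1 and occupies 8 bytes.
Bytes at offsets 1..8: 36 77 9B D5 8D D7 45 73.
In big-endian order the high byte comes first in memory.
The bytes are already most-significant first: 0x36779BD58DD74573.
0x36779BD58DD74573 = 3924776941786711411.

3924776941786711411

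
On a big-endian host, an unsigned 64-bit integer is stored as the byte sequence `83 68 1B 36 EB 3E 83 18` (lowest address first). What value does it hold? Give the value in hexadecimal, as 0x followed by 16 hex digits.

0x83681B36EB3E8318

Big-endian stores the most-significant byte at the lowest address.
The bytes are already most-significant first: 0x83681B36EB3E8318.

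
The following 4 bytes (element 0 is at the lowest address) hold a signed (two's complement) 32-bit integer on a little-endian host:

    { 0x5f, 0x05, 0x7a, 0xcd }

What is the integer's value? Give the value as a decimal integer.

-847641249

Little-endian: lowest address holds the least-significant byte.
Reassemble most-significant byte first: CD 7A 05 5F → 0xCD7A055F.
Top bit is set, so as a signed 32-bit value this is 0xCD7A055F − 2^32 = -847641249.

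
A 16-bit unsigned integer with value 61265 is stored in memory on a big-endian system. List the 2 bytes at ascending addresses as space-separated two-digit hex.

61265 in hexadecimal, padded to 16 bits, is 0xEF51.
Split into bytes (most-significant first): EF 51.
Big-endian stores the most-significant byte at the lowest address.
So the memory order matches the most-significant-first order: EF 51.

EF 51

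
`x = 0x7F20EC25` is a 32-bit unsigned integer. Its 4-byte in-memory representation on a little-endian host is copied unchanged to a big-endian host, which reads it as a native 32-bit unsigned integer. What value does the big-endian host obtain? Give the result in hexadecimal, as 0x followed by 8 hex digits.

Stored little-endian, the bytes at ascending addresses are 25 EC 20 7F.
Read back as big-endian, the last byte is least significant, giving 0x25EC207F.

0x25EC207F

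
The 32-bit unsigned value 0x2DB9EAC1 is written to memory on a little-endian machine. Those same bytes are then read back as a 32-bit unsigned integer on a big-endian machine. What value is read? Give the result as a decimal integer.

3253385517

Stored little-endian, the bytes at ascending addresses are C1 EA B9 2D.
Read back as big-endian, the last byte is least significant, giving 0xC1EAB92D.
0xC1EAB92D = 3253385517.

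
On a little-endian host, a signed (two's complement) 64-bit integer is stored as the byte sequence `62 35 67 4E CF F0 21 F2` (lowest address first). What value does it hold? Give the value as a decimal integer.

-999252869135256222

Little-endian stores the least-significant byte at the lowest address.
Reassemble most-significant byte first: F2 21 F0 CF 4E 67 35 62 → 0xF221F0CF4E673562.
Top bit is set, so as a signed 64-bit value this is 0xF221F0CF4E673562 − 2^64 = -999252869135256222.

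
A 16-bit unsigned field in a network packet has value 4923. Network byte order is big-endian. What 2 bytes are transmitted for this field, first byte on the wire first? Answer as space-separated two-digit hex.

13 3B

4923 in hexadecimal, padded to 16 bits, is 0x133B.
Split into bytes (most-significant first): 13 3B.
Big-endian stores the most-significant byte at the lowest address.
So the memory order matches the most-significant-first order: 13 3B.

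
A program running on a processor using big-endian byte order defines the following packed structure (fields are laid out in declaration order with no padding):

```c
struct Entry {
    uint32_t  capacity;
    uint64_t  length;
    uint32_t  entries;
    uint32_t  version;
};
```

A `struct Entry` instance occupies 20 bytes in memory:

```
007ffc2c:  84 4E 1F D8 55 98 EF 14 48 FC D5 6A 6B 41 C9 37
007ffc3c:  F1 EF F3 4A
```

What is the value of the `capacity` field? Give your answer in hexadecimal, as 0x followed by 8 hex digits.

0x844E1FD8

`capacity` is the first field, at byte offset 0, occupying 4 bytes.
Bytes at offsets 0..3: 84 4E 1F D8.
Big-endian stores the most-significant byte at the lowest address.
The bytes are already most-significant first: 0x844E1FD8.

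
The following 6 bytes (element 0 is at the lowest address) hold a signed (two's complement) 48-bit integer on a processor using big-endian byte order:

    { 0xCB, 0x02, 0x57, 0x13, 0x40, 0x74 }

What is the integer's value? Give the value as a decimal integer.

Big-endian stores the most-significant byte at the lowest address.
The bytes are already most-significant first: 0xCB0257134074.
Top bit is set, so as a signed 48-bit value this is 0xCB0257134074 − 2^48 = -58264065458060.

-58264065458060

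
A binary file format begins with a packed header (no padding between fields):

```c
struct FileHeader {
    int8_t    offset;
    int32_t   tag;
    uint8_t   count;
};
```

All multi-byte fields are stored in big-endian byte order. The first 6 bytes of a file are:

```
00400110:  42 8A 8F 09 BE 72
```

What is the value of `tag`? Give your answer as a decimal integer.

-1970337346

`tag` follows `offset` (1 byte), so it starts at byte offset 1 and occupies 4 bytes.
Bytes at offsets 1..4: 8A 8F 09 BE.
In big-endian order the high byte comes first in memory.
The bytes are already most-significant first: 0x8A8F09BE.
Top bit is set, so as a signed 32-bit value this is 0x8A8F09BE − 2^32 = -1970337346.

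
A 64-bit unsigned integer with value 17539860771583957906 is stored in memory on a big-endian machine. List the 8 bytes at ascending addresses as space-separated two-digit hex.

F3 6A 1A 71 0C 12 1B 92

17539860771583957906 in hexadecimal, padded to 64 bits, is 0xF36A1A710C121B92.
Split into bytes (most-significant first): F3 6A 1A 71 0C 12 1B 92.
Big-endian stores the most-significant byte at the lowest address.
So the memory order matches the most-significant-first order: F3 6A 1A 71 0C 12 1B 92.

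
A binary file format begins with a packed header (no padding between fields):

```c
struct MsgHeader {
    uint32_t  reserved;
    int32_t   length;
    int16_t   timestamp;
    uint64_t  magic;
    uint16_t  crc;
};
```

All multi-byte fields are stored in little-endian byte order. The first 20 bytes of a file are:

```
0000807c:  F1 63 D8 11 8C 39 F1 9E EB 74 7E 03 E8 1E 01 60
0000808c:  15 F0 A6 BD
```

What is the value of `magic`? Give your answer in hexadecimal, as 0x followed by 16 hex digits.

0xF01560011EE8037E

`magic` follows `reserved` (4 B), `length` (4 B), `timestamp` (2 B), so it starts at offset 4 + 4 + 2 = 10 and occupies 8 bytes.
Bytes at offsets 10..17: 7E 03 E8 1E 01 60 15 F0.
In little-endian order the low byte comes first in memory.
Reassemble most-significant byte first: F0 15 60 01 1E E8 03 7E → 0xF01560011EE8037E.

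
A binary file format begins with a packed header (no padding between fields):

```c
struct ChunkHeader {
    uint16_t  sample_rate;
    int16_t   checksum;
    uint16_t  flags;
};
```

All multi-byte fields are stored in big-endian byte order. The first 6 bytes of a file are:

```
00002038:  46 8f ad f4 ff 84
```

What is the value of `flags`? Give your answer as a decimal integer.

65412

`flags` follows `sample_rate` (2 B), `checksum` (2 B), so it starts at offset 2 + 2 = 4 and occupies 2 bytes.
Bytes at offsets 4..5: FF 84.
Big-endian: lowest address holds the most-significant byte.
The bytes are already most-significant first: 0xFF84.
0xFF84 = 65412.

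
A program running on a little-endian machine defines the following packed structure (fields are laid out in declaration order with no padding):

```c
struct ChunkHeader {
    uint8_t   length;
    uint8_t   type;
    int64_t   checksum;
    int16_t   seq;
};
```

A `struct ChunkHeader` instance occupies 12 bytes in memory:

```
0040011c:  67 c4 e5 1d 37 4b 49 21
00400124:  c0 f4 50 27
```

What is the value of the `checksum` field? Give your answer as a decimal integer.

`checksum` follows `length` (1 B), `type` (1 B), so it starts at offset 1 + 1 = 2 and occupies 8 bytes.
Bytes at offsets 2..9: E5 1D 37 4B 49 21 C0 F4.
In little-endian order the low byte comes first in memory.
Reassemble most-significant byte first: F4 C0 21 49 4B 37 1D E5 → 0xF4C021494B371DE5.
Top bit is set, so as a signed 64-bit value this is 0xF4C021494B371DE5 − 2^64 = -810611334248456731.

-810611334248456731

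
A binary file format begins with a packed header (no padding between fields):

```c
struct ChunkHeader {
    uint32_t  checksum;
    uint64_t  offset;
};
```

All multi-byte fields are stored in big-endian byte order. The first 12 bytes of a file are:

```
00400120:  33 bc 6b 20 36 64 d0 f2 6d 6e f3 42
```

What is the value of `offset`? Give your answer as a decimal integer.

3919487315355824962

`offset` follows `checksum` (4 bytes), so it starts at byte offset 4 and occupies 8 bytes.
Bytes at offsets 4..11: 36 64 D0 F2 6D 6E F3 42.
In big-endian order the high byte comes first in memory.
The bytes are already most-significant first: 0x3664D0F26D6EF342.
0x3664D0F26D6EF342 = 3919487315355824962.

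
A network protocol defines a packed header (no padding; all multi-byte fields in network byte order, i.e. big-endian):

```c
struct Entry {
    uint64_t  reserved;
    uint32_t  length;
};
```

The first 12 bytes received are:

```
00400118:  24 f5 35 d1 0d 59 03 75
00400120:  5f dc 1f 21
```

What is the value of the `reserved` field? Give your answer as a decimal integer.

2663093926647890805

`reserved` is the first field, at byte offset 0, occupying 8 bytes.
Bytes at offsets 0..7: 24 F5 35 D1 0D 59 03 75.
Big-endian: lowest address holds the most-significant byte.
The bytes are already most-significant first: 0x24F535D10D590375.
0x24F535D10D590375 = 2663093926647890805.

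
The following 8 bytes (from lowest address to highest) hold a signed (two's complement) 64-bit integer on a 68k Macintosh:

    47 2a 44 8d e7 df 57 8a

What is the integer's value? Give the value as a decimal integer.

In big-endian order the high byte comes first in memory.
The bytes are already most-significant first: 0x472A448DE7DF578A.
0x472A448DE7DF578A = 5127986501985982346.

5127986501985982346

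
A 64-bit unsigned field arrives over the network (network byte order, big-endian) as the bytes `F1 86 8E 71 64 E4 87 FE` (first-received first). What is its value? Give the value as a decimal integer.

Big-endian stores the most-significant byte at the lowest address.
The bytes are already most-significant first: 0xF1868E7164E487FE.
0xF1868E7164E487FE = 17403754427695007742.

17403754427695007742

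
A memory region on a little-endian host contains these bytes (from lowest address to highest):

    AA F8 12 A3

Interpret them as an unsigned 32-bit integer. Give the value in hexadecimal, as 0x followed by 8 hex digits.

0xA312F8AA

In little-endian order the low byte comes first in memory.
Reassemble most-significant byte first: A3 12 F8 AA → 0xA312F8AA.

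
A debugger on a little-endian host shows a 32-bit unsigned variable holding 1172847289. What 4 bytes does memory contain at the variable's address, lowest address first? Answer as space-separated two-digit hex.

1172847289 in hexadecimal, padded to 32 bits, is 0x45E83AB9.
Split into bytes (most-significant first): 45 E8 3A B9.
In little-endian order the low byte comes first in memory.
So at ascending addresses the bytes are B9 3A E8 45.

B9 3A E8 45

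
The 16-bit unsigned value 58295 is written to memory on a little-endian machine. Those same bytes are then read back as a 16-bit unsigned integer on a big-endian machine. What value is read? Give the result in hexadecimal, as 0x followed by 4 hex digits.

0xB7E3

58295 in 16-bit hexadecimal is 0xE3B7.
Stored little-endian, the bytes at ascending addresses are B7 E3.
Read back as big-endian, the last byte is least significant, giving 0xB7E3.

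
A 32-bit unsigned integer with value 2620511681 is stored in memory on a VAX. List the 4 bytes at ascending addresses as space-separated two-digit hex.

2620511681 in hexadecimal, padded to 32 bits, is 0x9C31D5C1.
Split into bytes (most-significant first): 9C 31 D5 C1.
In little-endian order the low byte comes first in memory.
So at ascending addresses the bytes are C1 D5 31 9C.

C1 D5 31 9C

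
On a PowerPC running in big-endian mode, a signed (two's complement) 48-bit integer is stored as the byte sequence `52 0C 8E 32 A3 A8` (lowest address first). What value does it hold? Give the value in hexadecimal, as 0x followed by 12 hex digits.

In big-endian order the high byte comes first in memory.
The bytes are already most-significant first: 0x520C8E32A3A8.

0x520C8E32A3A8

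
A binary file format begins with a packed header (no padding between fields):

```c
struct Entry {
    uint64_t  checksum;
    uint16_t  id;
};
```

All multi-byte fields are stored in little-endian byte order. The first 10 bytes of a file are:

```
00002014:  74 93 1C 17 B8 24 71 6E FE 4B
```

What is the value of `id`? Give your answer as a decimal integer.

`id` follows `checksum` (8 bytes), so it starts at byte offset 8 and occupies 2 bytes.
Bytes at offsets 8..9: FE 4B.
Little-endian: lowest address holds the least-significant byte.
Reassemble most-significant byte first: 4B FE → 0x4BFE.
0x4BFE = 19454.

19454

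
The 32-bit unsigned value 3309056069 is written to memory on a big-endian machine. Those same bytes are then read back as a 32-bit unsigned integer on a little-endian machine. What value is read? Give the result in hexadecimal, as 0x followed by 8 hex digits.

0x45303CC5

3309056069 in 32-bit hexadecimal is 0xC53C3045.
Stored big-endian, the bytes at ascending addresses are C5 3C 30 45.
Read back as little-endian, the first byte is least significant, giving 0x45303CC5.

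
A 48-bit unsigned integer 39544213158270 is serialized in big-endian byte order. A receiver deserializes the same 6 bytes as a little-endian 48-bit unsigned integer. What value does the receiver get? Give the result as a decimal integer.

138786618668835

39544213158270 in 48-bit hexadecimal is 0x23F71AC7397E.
Stored big-endian, the bytes at ascending addresses are 23 F7 1A C7 39 7E.
Read back as little-endian, the first byte is least significant, giving 0x7E39C71AF723.
0x7E39C71AF723 = 138786618668835.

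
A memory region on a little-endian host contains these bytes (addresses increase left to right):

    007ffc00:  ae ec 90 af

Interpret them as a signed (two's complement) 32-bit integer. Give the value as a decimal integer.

-1349456722

Little-endian stores the least-significant byte at the lowest address.
Reassemble most-significant byte first: AF 90 EC AE → 0xAF90ECAE.
Top bit is set, so as a signed 32-bit value this is 0xAF90ECAE − 2^32 = -1349456722.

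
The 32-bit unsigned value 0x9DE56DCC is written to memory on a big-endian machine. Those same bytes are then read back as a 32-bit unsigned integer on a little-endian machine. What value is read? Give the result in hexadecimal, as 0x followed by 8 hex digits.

0xCC6DE59D

Stored big-endian, the bytes at ascending addresses are 9D E5 6D CC.
Read back as little-endian, the first byte is least significant, giving 0xCC6DE59D.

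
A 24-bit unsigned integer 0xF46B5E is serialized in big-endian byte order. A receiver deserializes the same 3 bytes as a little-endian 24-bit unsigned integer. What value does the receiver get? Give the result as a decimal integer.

6188020

Stored big-endian, the bytes at ascending addresses are F4 6B 5E.
Read back as little-endian, the first byte is least significant, giving 0x5E6BF4.
0x5E6BF4 = 6188020.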